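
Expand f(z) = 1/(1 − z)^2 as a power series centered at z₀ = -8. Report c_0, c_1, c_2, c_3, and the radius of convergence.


Let w = z − z₀, so z = z₀ + w.
Then 1 − z = 1 − (z₀ + w) = (1 − z₀) − w = 9 − w.
f(z) = 1/(9 − w)^2 = (1/(9)^2) · (1 − w/(9))^{−2}.
By the binomial series (1−u)^{−2} = Σ_{n≥0} C(n+1, 1) u^n for |u|<1, with u = w/(9):
  c_n = C(n+1, 1) / (9)^(n+2).
  c_0 = 1/(9)^2 = 1/81.
  c_1 = 2/(9)^3 = 2/729.
  c_2 = 3/(9)^4 = 1/2187.
  c_3 = 4/(9)^5 = 4/59049.
The series is valid for |w/d| < 1, i.e. |z − z₀| < |d|.
Radius of convergence: R = |1 − z₀| = |9| = 9 (distance from z₀ to the singularity z = 1).

c_0 = 1/81, c_1 = 2/729, c_2 = 1/2187, c_3 = 4/59049; R = 9.


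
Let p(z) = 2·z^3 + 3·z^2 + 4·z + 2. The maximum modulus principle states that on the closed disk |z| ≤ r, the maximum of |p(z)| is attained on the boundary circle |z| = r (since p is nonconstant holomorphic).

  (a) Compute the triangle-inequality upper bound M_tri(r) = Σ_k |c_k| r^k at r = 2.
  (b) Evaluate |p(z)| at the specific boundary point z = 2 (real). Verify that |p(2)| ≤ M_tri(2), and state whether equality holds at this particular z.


Coefficients: c_0 = 2, c_1 = 4, c_2 = 3, c_3 = 2. Radius r = 2.
Part (a). Triangle bound: M_tri(r) = Σ_k |c_k| r^k
  = |2|·2^0 + |4|·2^1 + |3|·2^2 + |2|·2^3
  = 2 + 8 + 12 + 16 = 38.
This bounds M(r) := max_{|z|=r} |p(z)| from above; equality holds iff all terms c_k z^k can be made to align in phase at a single z on |z|=r.
Part (b). At z = 2 (real, on the circle |z| = r):
  p(2) = (2)·2^0 + (4)·2^1 + (3)·2^2 + (2)·2^3 = 38.
  |p(2)| = 38.
Since all nonzero coefficients share the same sign, |p(2)| = 38 = M_tri(2); the triangle bound is attained at z = 2, so in fact M(r) = 38.

M_tri(2) = 38; |p(2)| = 38; equality at z=2: yes.


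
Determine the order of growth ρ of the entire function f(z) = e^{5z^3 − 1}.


|e^{5z^3 − 1}| = e^{Re(5·z^3) + -1} ≤ e^{5|z|^3 + -1} = e^{5r^3 + -1} on |z| = r, so ρ ≤ 3. Choosing z on |z|=r so that 5·z^3 is real positive (always possible by picking arg z appropriately) gives |f(z)| = e^{5r^3 + -1}, matching the bound. The additive constant -1 does not affect log log M(r) ~ 3·log r. Hence ρ = 3.
Therefore ρ = 3.

Order ρ = 3.


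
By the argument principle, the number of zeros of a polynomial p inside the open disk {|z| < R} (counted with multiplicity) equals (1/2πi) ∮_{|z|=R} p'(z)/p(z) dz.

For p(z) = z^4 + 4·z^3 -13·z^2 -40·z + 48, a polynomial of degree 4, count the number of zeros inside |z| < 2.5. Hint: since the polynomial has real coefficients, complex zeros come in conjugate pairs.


The zeros of p are: 1, -4, -4, 3.
Their magnitudes are: 1, 4, 4, 3.
Zeros with |z| < R = 2.5: 1.
Count = 1.
By the argument principle, (1/2πi) ∮_{|z|=R} p'(z)/p(z) dz equals exactly this count.

Number of zeros inside |z| < 2.5: 1.


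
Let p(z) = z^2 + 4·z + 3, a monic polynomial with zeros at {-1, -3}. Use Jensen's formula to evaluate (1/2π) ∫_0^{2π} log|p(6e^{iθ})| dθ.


Zeros: -3, -1; r = 6.
Inside |z| < r: -3, -1. Outside (|z| ≥ r): ∅.
p(0) = 3, so log|p(0)| = log(3) = 1.0986.
Apply Jensen: I(r) = log|p(0)| + Σ_k log(r/|z_k|), summed over zeros inside |z| < r.
  log(r/|z_k|) for z_k = -1: log(6/1) = 1.7918
  log(r/|z_k|) for z_k = -3: log(6/3) = 0.6931
Sum over inside zeros: 2.4849.
I(r) = log|p(0)| + (inside sum) = 1.0986 + 2.4849 = 3.5835.
Closed form (all zeros inside, monic): I(r) = n·log(r) = 2·log(6) = 3.5835. ✓

I(r) ≈ 3.5835.


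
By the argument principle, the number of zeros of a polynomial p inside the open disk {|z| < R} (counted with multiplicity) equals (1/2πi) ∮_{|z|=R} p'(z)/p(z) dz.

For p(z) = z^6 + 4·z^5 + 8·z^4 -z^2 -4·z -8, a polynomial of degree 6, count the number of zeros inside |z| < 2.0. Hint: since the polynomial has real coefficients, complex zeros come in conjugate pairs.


The zeros of p are: (-2 + 2i), (-2 - 2i), (0 + 1i), (0 - 1i), 1, -1.
Their magnitudes are: 2.828, 2.828, 1, 1, 1, 1.
Zeros with |z| < R = 2.0: (0 + 1i), (0 - 1i), 1, -1.
Count = 4.
By the argument principle, (1/2πi) ∮_{|z|=R} p'(z)/p(z) dz equals exactly this count.

Number of zeros inside |z| < 2.0: 4.


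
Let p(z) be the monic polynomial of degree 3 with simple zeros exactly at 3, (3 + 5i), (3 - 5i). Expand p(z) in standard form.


The polynomial is p(z) = ∏_{α ∈ S} (z − α), where S = {3, (3 + 5i), (3 - 5i)}.
Expanding the product yields: p(z) = z^3 -9·z^2 + 52·z -102.
Note conjugate pairs combine to real quadratics: (z − (3+5i))(z − (3−5i)) = z² − 6z + 34.
The resulting polynomial has degree 3 and real coefficients as required.

p(z) = z^3 -9·z^2 + 52·z -102.


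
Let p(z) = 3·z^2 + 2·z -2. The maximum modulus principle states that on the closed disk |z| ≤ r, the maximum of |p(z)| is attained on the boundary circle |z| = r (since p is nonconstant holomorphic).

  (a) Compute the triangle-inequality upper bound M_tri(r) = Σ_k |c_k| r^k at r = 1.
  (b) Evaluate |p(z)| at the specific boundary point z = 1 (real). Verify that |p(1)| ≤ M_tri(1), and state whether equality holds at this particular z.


Coefficients: c_0 = -2, c_1 = 2, c_2 = 3. Radius r = 1.
Part (a). Triangle bound: M_tri(r) = Σ_k |c_k| r^k
  = |-2|·1^0 + |2|·1^1 + |3|·1^2
  = 2 + 2 + 3 = 7.
This bounds M(r) := max_{|z|=r} |p(z)| from above; equality holds iff all terms c_k z^k can be made to align in phase at a single z on |z|=r.
Part (b). At z = 1 (real, on the circle |z| = r):
  p(1) = (-2)·1^0 + (2)·1^1 + (3)·1^2 = 3.
  |p(1)| = 3.
Check: |p(1)| = 3 ≤ 7 = M_tri(1). ✓ Equality does not hold at z = 1 (the coefficients have mixed signs, so the terms do not all align in phase there).

M_tri(1) = 7; |p(1)| = 3; equality at z=1: no.


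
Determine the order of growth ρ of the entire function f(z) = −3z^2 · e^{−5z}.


M(r) = max_{|z|=r} |-3|·|z|^2·|e^{−5z}| = 3·r^2 · e^{5r^1} (the factors attain their maxima compatibly on |z|=r). Then log M(r) = log 3 + 2·log r + 5r^1, dominated by the last term, so log log M(r) ~ 1·log r. The polynomial factor -3z^2 contributes only a log r term and does not affect the order. ρ = 1.
Therefore ρ = 1.

Order ρ = 1.


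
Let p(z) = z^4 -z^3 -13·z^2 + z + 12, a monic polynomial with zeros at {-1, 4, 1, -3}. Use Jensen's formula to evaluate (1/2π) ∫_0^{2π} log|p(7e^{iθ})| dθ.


Zeros: -3, -1, 1, 4; r = 7.
Inside |z| < r: -3, -1, 1, 4. Outside (|z| ≥ r): ∅.
p(0) = 12, so log|p(0)| = log(12) = 2.4849.
Apply Jensen: I(r) = log|p(0)| + Σ_k log(r/|z_k|), summed over zeros inside |z| < r.
  log(r/|z_k|) for z_k = -1: log(7/1) = 1.9459
  log(r/|z_k|) for z_k = 4: log(7/4) = 0.5596
  log(r/|z_k|) for z_k = 1: log(7/1) = 1.9459
  log(r/|z_k|) for z_k = -3: log(7/3) = 0.8473
Sum over inside zeros: 5.2987.
I(r) = log|p(0)| + (inside sum) = 2.4849 + 5.2987 = 7.7836.
Closed form (all zeros inside, monic): I(r) = n·log(r) = 4·log(7) = 7.7836. ✓

I(r) ≈ 7.7836.


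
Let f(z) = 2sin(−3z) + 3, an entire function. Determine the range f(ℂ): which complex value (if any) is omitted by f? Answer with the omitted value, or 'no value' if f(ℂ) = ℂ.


Little Picard bounds the complement of f(ℂ) to at most one point.
sin is entire and surjective onto ℂ: for every w ∈ ℂ, sin(ζ) = w has a solution ζ ∈ ℂ (e.g., via the complex inverse arcsin). With ζ = −3z this gives z = ζ/(-3). Then 2·sin(−3z) takes every value in 2·ℂ = ℂ, and adding 3 is a bijection of ℂ. So f is surjective and omits no value. (Note: only on the real line is sin bounded by [−1, 1].)

Omitted value: no value.


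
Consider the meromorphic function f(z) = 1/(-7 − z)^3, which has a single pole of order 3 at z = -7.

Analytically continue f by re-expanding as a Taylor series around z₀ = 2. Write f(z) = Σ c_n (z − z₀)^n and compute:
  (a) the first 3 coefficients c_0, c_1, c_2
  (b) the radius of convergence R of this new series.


Let w = z − z₀, so z = z₀ + w.
Then -7 − z = -7 − (z₀ + w) = (-7 − z₀) − w = -9 − w.
f(z) = 1/(-9 − w)^3 = (1/(-9)^3) · (1 − w/(-9))^{−3}.
By the binomial series (1−u)^{−3} = Σ_{n≥0} C(n+2, 2) u^n for |u|<1, with u = w/(-9):
  c_n = C(n+2, 2) / (-9)^(n+3).
  c_0 = 1/(-9)^3 = -1/729.
  c_1 = 3/(-9)^4 = 1/2187.
  c_2 = 6/(-9)^5 = -2/19683.
The series is valid for |w/d| < 1, i.e. |z − z₀| < |d|.
Radius of convergence: R = |-7 − z₀| = |-9| = 9 (distance from z₀ to the singularity z = -7).

c_0 = -1/729, c_1 = 1/2187, c_2 = -2/19683; R = 9.


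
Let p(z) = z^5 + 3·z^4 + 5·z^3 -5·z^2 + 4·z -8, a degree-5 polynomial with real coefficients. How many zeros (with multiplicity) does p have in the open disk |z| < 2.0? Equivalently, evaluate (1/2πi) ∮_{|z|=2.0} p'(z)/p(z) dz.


The zeros of p are: (0 + 1i), (0 - 1i), (-2 + 2i), (-2 - 2i), 1.
Their magnitudes are: 1, 1, 2.828, 2.828, 1.
Zeros with |z| < R = 2.0: (0 + 1i), (0 - 1i), 1.
Count = 3.
By the argument principle, (1/2πi) ∮_{|z|=R} p'(z)/p(z) dz equals exactly this count.

Number of zeros inside |z| < 2.0: 3.


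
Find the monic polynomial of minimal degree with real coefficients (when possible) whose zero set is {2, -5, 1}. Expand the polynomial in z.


The polynomial is p(z) = ∏_{α ∈ S} (z − α), where S = {2, -5, 1}.
Expanding the product yields: p(z) = z^3 + 2·z^2 -13·z + 10.
The resulting polynomial has degree 3 and real coefficients as required.

p(z) = z^3 + 2·z^2 -13·z + 10.


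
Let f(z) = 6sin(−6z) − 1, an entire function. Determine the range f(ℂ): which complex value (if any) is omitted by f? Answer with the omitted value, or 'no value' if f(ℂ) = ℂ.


Little Picard bounds the complement of f(ℂ) to at most one point.
sin is entire and surjective onto ℂ: for every w ∈ ℂ, sin(ζ) = w has a solution ζ ∈ ℂ (e.g., via the complex inverse arcsin). With ζ = −6z this gives z = ζ/(-6). Then 6·sin(−6z) takes every value in 6·ℂ = ℂ, and adding -1 is a bijection of ℂ. So f is surjective and omits no value. (Note: only on the real line is sin bounded by [−1, 1].)

Omitted value: no value.


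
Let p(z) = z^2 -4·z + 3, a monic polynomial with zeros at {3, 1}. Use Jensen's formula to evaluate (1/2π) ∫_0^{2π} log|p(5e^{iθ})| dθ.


Zeros: 1, 3; r = 5.
Inside |z| < r: 1, 3. Outside (|z| ≥ r): ∅.
p(0) = 3, so log|p(0)| = log(3) = 1.0986.
Apply Jensen: I(r) = log|p(0)| + Σ_k log(r/|z_k|), summed over zeros inside |z| < r.
  log(r/|z_k|) for z_k = 3: log(5/3) = 0.5108
  log(r/|z_k|) for z_k = 1: log(5/1) = 1.6094
Sum over inside zeros: 2.1203.
I(r) = log|p(0)| + (inside sum) = 1.0986 + 2.1203 = 3.2189.
Closed form (all zeros inside, monic): I(r) = n·log(r) = 2·log(5) = 3.2189. ✓

I(r) ≈ 3.2189.


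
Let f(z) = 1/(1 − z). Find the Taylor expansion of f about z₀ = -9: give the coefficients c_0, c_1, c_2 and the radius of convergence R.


Let w = z − z₀, so z = z₀ + w.
Then 1 − z = 1 − (z₀ + w) = (1 − z₀) − w = 10 − w.
f(z) = 1/(10 − w) = (1/(10)) · 1/(1 − w/(10)) = Σ_{n≥0} w^n / (10)^(n+1).
So c_n = 1/(10)^(n+1):
  c_0 = 1/(10)^1 = 1/10.
  c_1 = 1/(10)^2 = 1/100.
  c_2 = 1/(10)^3 = 1/1000.
The series is valid for |w/d| < 1, i.e. |z − z₀| < |d|.
Radius of convergence: R = |1 − z₀| = |10| = 10 (distance from z₀ to the singularity z = 1).

c_0 = 1/10, c_1 = 1/100, c_2 = 1/1000; R = 10.


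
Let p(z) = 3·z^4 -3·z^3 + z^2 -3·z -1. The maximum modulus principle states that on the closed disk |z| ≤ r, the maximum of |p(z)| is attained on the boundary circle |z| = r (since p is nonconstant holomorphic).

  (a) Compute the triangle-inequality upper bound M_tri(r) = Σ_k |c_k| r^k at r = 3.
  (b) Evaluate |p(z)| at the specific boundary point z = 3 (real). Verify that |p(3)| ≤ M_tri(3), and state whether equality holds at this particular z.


Coefficients: c_0 = -1, c_1 = -3, c_2 = 1, c_3 = -3, c_4 = 3. Radius r = 3.
Part (a). Triangle bound: M_tri(r) = Σ_k |c_k| r^k
  = |-1|·3^0 + |-3|·3^1 + |1|·3^2 + |-3|·3^3 + |3|·3^4
  = 1 + 9 + 9 + 81 + 243 = 343.
This bounds M(r) := max_{|z|=r} |p(z)| from above; equality holds iff all terms c_k z^k can be made to align in phase at a single z on |z|=r.
Part (b). At z = 3 (real, on the circle |z| = r):
  p(3) = (-1)·3^0 + (-3)·3^1 + (1)·3^2 + (-3)·3^3 + (3)·3^4 = 161.
  |p(3)| = 161.
Check: |p(3)| = 161 ≤ 343 = M_tri(3). ✓ Equality does not hold at z = 3 (the coefficients have mixed signs, so the terms do not all align in phase there).

M_tri(3) = 343; |p(3)| = 161; equality at z=3: no.


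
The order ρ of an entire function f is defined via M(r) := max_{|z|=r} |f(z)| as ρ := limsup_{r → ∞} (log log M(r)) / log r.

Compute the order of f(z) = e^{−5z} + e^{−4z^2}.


Each summand is entire of order 1 and 2 respectively (as in the single-exponential case). The order of a sum is at most the max of the orders, so ρ ≤ 2. For the lower bound: on |z|=r choose arg z so that -4z^2 is real positive; then |e^{-4z^2}| = e^{4r^2} while |e^{-5z}| ≤ e^{5r^1} = o(e^{4r^2}). So |f| ≥ e^{4r^2}(1 − o(1)) and ρ ≥ 2. Hence ρ = max(1, 2) = 2.
Therefore ρ = 2.

Order ρ = 2.


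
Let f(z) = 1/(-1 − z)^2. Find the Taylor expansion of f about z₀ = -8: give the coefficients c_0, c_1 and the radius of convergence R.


Let w = z − z₀, so z = z₀ + w.
Then -1 − z = -1 − (z₀ + w) = (-1 − z₀) − w = 7 − w.
f(z) = 1/(7 − w)^2 = (1/(7)^2) · (1 − w/(7))^{−2}.
By the binomial series (1−u)^{−2} = Σ_{n≥0} C(n+1, 1) u^n for |u|<1, with u = w/(7):
  c_n = C(n+1, 1) / (7)^(n+2).
  c_0 = 1/(7)^2 = 1/49.
  c_1 = 2/(7)^3 = 2/343.
The series is valid for |w/d| < 1, i.e. |z − z₀| < |d|.
Radius of convergence: R = |-1 − z₀| = |7| = 7 (distance from z₀ to the singularity z = -1).

c_0 = 1/49, c_1 = 2/343; R = 7.


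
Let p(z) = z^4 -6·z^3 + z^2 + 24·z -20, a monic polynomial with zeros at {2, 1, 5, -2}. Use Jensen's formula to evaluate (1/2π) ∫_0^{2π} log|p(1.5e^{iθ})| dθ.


Zeros: -2, 1, 2, 5; r = 1.5.
Inside |z| < r: 1. Outside (|z| ≥ r): -2, 2, 5.
p(0) = -20, so log|p(0)| = log(20) = 2.9957.
Apply Jensen: I(r) = log|p(0)| + Σ_k log(r/|z_k|), summed over zeros inside |z| < r.
  log(r/|z_k|) for z_k = 1: log(1.5/1) = 0.4055
  Outside zeros (-2, 2, 5) contribute nothing to the Jensen sum.
Sum over inside zeros: 0.4055.
I(r) = log|p(0)| + (inside sum) = 2.9957 + 0.4055 = 3.4012.
Note: since some zeros are outside |z| ≤ r, the simplified n·log(r) form does NOT apply — only the inside zeros contribute.

I(r) ≈ 3.4012.


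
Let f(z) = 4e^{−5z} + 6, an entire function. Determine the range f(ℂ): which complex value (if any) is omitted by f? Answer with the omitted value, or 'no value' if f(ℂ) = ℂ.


Little Picard bounds the complement of f(ℂ) to at most one point.
e^{−5z} is never zero on ℂ, so 4·e^{−5z} takes every value in ℂ ∖ {0}. Adding 6 shifts the range to ℂ ∖ {6}. Thus f omits exactly the value 6.

Omitted value: 6.


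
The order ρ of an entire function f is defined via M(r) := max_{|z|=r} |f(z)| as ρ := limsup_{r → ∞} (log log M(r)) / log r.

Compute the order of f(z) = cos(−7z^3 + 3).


Write cos(w) = (e^{iw} ± e^{−iw})/(2 or 2i), so |cos(w)| ≤ e^{|w|}. With w = −7z^3 + 3, |w| ≤ 7r^3 + 3 on |z|=r, giving M(r) ≤ e^{7r^3 + 3} and ρ ≤ 3. For the lower bound, choose z on |z|=r with -7z^3 purely imaginary of modulus 7r^3; then |cos(−7z^3 + 3)| grows like e^{7r^3}/2, so ρ ≥ 3. Hence ρ = 3.
Therefore ρ = 3.

Order ρ = 3.


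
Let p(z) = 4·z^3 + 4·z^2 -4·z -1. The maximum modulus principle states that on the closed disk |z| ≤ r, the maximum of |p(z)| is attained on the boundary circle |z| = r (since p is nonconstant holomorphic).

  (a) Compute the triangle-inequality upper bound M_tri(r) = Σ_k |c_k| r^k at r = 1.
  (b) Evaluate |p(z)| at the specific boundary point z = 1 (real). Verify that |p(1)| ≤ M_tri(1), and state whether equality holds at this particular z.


Coefficients: c_0 = -1, c_1 = -4, c_2 = 4, c_3 = 4. Radius r = 1.
Part (a). Triangle bound: M_tri(r) = Σ_k |c_k| r^k
  = |-1|·1^0 + |-4|·1^1 + |4|·1^2 + |4|·1^3
  = 1 + 4 + 4 + 4 = 13.
This bounds M(r) := max_{|z|=r} |p(z)| from above; equality holds iff all terms c_k z^k can be made to align in phase at a single z on |z|=r.
Part (b). At z = 1 (real, on the circle |z| = r):
  p(1) = (-1)·1^0 + (-4)·1^1 + (4)·1^2 + (4)·1^3 = 3.
  |p(1)| = 3.
Check: |p(1)| = 3 ≤ 13 = M_tri(1). ✓ Equality does not hold at z = 1 (the coefficients have mixed signs, so the terms do not all align in phase there).

M_tri(1) = 13; |p(1)| = 3; equality at z=1: no.


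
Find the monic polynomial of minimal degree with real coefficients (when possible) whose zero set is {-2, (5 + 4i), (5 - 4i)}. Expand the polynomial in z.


The polynomial is p(z) = ∏_{α ∈ S} (z − α), where S = {-2, (5 + 4i), (5 - 4i)}.
Expanding the product yields: p(z) = z^3 -8·z^2 + 21·z + 82.
Note conjugate pairs combine to real quadratics: (z − (5+4i))(z − (5−4i)) = z² − 10z + 41.
The resulting polynomial has degree 3 and real coefficients as required.

p(z) = z^3 -8·z^2 + 21·z + 82.


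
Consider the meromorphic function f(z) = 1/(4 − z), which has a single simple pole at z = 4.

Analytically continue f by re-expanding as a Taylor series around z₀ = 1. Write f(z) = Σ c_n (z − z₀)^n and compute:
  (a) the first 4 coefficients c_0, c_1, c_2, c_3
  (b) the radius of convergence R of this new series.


Let w = z − z₀, so z = z₀ + w.
Then 4 − z = 4 − (z₀ + w) = (4 − z₀) − w = 3 − w.
f(z) = 1/(3 − w) = (1/(3)) · 1/(1 − w/(3)) = Σ_{n≥0} w^n / (3)^(n+1).
So c_n = 1/(3)^(n+1):
  c_0 = 1/(3)^1 = 1/3.
  c_1 = 1/(3)^2 = 1/9.
  c_2 = 1/(3)^3 = 1/27.
  c_3 = 1/(3)^4 = 1/81.
The series is valid for |w/d| < 1, i.e. |z − z₀| < |d|.
Radius of convergence: R = |4 − z₀| = |3| = 3 (distance from z₀ to the singularity z = 4).

c_0 = 1/3, c_1 = 1/9, c_2 = 1/27, c_3 = 1/81; R = 3.


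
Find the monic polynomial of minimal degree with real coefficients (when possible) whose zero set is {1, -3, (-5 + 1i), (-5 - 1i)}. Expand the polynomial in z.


The polynomial is p(z) = ∏_{α ∈ S} (z − α), where S = {1, -3, (-5 + 1i), (-5 - 1i)}.
Expanding the product yields: p(z) = z^4 + 12·z^3 + 43·z^2 + 22·z -78.
Note conjugate pairs combine to real quadratics: (z − (-5+1i))(z − (-5−1i)) = z² + 10z + 26.
The resulting polynomial has degree 4 and real coefficients as required.

p(z) = z^4 + 12·z^3 + 43·z^2 + 22·z -78.


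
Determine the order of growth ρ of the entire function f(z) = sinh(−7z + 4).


sinh(w) is a linear combination of e^{iw} and e^{−iw} (or e^w, e^{−w} in the hyperbolic case), so |sinh(w)| ≤ e^{|w|}. With w = −7z + 4, |w| ≤ 7|z| + 4 = 7r + 4 on |z| = r, giving M(r) ≤ e^{7r + 4}, so ρ ≤ 1. On a suitable ray (z = it for sin/cos; z = t for sinh/cosh, t real → ∞), |sinh(−7z + 4)| grows like e^{7|t|}/2, so ρ ≥ 1. Hence ρ = 1.
Therefore ρ = 1.

Order ρ = 1.


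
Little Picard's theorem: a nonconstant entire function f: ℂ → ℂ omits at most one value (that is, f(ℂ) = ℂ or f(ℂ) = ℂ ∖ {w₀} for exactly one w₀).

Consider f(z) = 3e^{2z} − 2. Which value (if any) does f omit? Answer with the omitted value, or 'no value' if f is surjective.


Little Picard bounds the complement of f(ℂ) to at most one point.
e^{2z} is never zero on ℂ, so 3·e^{2z} takes every value in ℂ ∖ {0}. Adding -2 shifts the range to ℂ ∖ {-2}. Thus f omits exactly the value -2.

Omitted value: -2.


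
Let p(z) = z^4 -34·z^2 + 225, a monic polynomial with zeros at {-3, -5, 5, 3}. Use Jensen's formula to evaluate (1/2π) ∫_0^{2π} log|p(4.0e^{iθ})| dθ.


Zeros: -5, -3, 3, 5; r = 4.0.
Inside |z| < r: -3, 3. Outside (|z| ≥ r): -5, 5.
p(0) = 225, so log|p(0)| = log(225) = 5.4161.
Apply Jensen: I(r) = log|p(0)| + Σ_k log(r/|z_k|), summed over zeros inside |z| < r.
  log(r/|z_k|) for z_k = -3: log(4.0/3) = 0.2877
  log(r/|z_k|) for z_k = 3: log(4.0/3) = 0.2877
  Outside zeros (-5, 5) contribute nothing to the Jensen sum.
Sum over inside zeros: 0.5754.
I(r) = log|p(0)| + (inside sum) = 5.4161 + 0.5754 = 5.9915.
Note: since some zeros are outside |z| ≤ r, the simplified n·log(r) form does NOT apply — only the inside zeros contribute.

I(r) ≈ 5.9915.


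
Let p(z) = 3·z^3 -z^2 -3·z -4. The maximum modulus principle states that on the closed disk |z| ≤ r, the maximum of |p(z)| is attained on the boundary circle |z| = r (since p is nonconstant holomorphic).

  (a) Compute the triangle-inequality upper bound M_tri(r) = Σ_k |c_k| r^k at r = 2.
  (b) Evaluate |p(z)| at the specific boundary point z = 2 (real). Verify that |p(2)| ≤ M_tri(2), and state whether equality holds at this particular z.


Coefficients: c_0 = -4, c_1 = -3, c_2 = -1, c_3 = 3. Radius r = 2.
Part (a). Triangle bound: M_tri(r) = Σ_k |c_k| r^k
  = |-4|·2^0 + |-3|·2^1 + |-1|·2^2 + |3|·2^3
  = 4 + 6 + 4 + 24 = 38.
This bounds M(r) := max_{|z|=r} |p(z)| from above; equality holds iff all terms c_k z^k can be made to align in phase at a single z on |z|=r.
Part (b). At z = 2 (real, on the circle |z| = r):
  p(2) = (-4)·2^0 + (-3)·2^1 + (-1)·2^2 + (3)·2^3 = 10.
  |p(2)| = 10.
Check: |p(2)| = 10 ≤ 38 = M_tri(2). ✓ Equality does not hold at z = 2 (the coefficients have mixed signs, so the terms do not all align in phase there).

M_tri(2) = 38; |p(2)| = 10; equality at z=2: no.


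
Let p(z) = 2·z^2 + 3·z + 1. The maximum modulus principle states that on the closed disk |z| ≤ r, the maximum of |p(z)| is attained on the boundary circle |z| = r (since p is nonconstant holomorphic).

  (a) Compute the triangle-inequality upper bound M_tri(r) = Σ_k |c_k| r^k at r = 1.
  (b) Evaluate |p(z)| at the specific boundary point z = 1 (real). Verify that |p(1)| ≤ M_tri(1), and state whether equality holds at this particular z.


Coefficients: c_0 = 1, c_1 = 3, c_2 = 2. Radius r = 1.
Part (a). Triangle bound: M_tri(r) = Σ_k |c_k| r^k
  = |1|·1^0 + |3|·1^1 + |2|·1^2
  = 1 + 3 + 2 = 6.
This bounds M(r) := max_{|z|=r} |p(z)| from above; equality holds iff all terms c_k z^k can be made to align in phase at a single z on |z|=r.
Part (b). At z = 1 (real, on the circle |z| = r):
  p(1) = (1)·1^0 + (3)·1^1 + (2)·1^2 = 6.
  |p(1)| = 6.
Since all nonzero coefficients share the same sign, |p(1)| = 6 = M_tri(1); the triangle bound is attained at z = 1, so in fact M(r) = 6.

M_tri(1) = 6; |p(1)| = 6; equality at z=1: yes.


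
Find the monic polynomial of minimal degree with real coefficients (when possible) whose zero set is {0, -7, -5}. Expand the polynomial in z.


The polynomial is p(z) = ∏_{α ∈ S} (z − α), where S = {0, -7, -5}.
Expanding the product yields: p(z) = z^3 + 12·z^2 + 35·z.
The resulting polynomial has degree 3 and real coefficients as required.

p(z) = z^3 + 12·z^2 + 35·z.


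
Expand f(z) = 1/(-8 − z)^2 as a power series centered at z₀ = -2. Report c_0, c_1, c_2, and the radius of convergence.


Let w = z − z₀, so z = z₀ + w.
Then -8 − z = -8 − (z₀ + w) = (-8 − z₀) − w = -6 − w.
f(z) = 1/(-6 − w)^2 = (1/(-6)^2) · (1 − w/(-6))^{−2}.
By the binomial series (1−u)^{−2} = Σ_{n≥0} C(n+1, 1) u^n for |u|<1, with u = w/(-6):
  c_n = C(n+1, 1) / (-6)^(n+2).
  c_0 = 1/(-6)^2 = 1/36.
  c_1 = 2/(-6)^3 = -1/108.
  c_2 = 3/(-6)^4 = 1/432.
The series is valid for |w/d| < 1, i.e. |z − z₀| < |d|.
Radius of convergence: R = |-8 − z₀| = |-6| = 6 (distance from z₀ to the singularity z = -8).

c_0 = 1/36, c_1 = -1/108, c_2 = 1/432; R = 6.


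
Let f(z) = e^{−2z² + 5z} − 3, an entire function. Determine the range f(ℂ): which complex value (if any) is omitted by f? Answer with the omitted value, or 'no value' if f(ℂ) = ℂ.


Little Picard bounds the complement of f(ℂ) to at most one point.
The exponent g(z) = −2z² + 5z is a nonconstant polynomial, hence surjective onto ℂ. So e^{g(z)} takes every value in {e^w : w ∈ ℂ} = ℂ ∖ {0}. Adding -3 shifts the range to ℂ ∖ {-3}. f omits exactly -3.

Omitted value: -3.


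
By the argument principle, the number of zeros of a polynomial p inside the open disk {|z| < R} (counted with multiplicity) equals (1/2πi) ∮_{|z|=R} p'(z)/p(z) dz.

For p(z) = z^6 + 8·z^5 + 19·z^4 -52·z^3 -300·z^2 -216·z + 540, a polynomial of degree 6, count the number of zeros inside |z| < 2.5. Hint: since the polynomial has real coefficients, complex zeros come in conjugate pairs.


The zeros of p are: (-3 + 3i), (-3 - 3i), 3, (-3 + 1i), (-3 - 1i), 1.
Their magnitudes are: 4.243, 4.243, 3, 3.162, 3.162, 1.
Zeros with |z| < R = 2.5: 1.
Count = 1.
By the argument principle, (1/2πi) ∮_{|z|=R} p'(z)/p(z) dz equals exactly this count.

Number of zeros inside |z| < 2.5: 1.


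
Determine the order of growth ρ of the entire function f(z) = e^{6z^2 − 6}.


|e^{6z^2 − 6}| = e^{Re(6·z^2) + -6} ≤ e^{6|z|^2 + -6} = e^{6r^2 + -6} on |z| = r, so ρ ≤ 2. Choosing z on |z|=r so that 6·z^2 is real positive (always possible by picking arg z appropriately) gives |f(z)| = e^{6r^2 + -6}, matching the bound. The additive constant -6 does not affect log log M(r) ~ 2·log r. Hence ρ = 2.
Therefore ρ = 2.

Order ρ = 2.


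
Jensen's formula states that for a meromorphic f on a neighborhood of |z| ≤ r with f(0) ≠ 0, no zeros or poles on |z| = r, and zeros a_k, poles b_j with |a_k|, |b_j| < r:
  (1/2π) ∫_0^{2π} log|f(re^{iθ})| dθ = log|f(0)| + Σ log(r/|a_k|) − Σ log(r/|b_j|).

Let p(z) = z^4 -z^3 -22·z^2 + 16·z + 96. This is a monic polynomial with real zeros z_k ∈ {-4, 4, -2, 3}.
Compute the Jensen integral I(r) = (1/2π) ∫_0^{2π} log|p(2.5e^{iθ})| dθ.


Zeros: -4, -2, 3, 4; r = 2.5.
Inside |z| < r: -2. Outside (|z| ≥ r): -4, 3, 4.
p(0) = 96, so log|p(0)| = log(96) = 4.5643.
Apply Jensen: I(r) = log|p(0)| + Σ_k log(r/|z_k|), summed over zeros inside |z| < r.
  log(r/|z_k|) for z_k = -2: log(2.5/2) = 0.2231
  Outside zeros (-4, 3, 4) contribute nothing to the Jensen sum.
Sum over inside zeros: 0.2231.
I(r) = log|p(0)| + (inside sum) = 4.5643 + 0.2231 = 4.7875.
Note: since some zeros are outside |z| ≤ r, the simplified n·log(r) form does NOT apply — only the inside zeros contribute.

I(r) ≈ 4.7875.


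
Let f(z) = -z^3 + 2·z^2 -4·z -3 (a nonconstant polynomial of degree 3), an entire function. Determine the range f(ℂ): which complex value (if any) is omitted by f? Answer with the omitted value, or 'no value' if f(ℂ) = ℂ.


Little Picard bounds the complement of f(ℂ) to at most one point.
For every w ∈ ℂ, the equation p(z) − w = 0 is a nonconstant polynomial in z and hence has at least one root by the fundamental theorem of algebra. So p is surjective onto ℂ, omitting no value.

Omitted value: no value.


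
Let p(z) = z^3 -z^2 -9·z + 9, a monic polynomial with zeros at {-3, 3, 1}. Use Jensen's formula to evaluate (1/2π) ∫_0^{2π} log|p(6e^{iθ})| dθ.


Zeros: -3, 1, 3; r = 6.
Inside |z| < r: -3, 1, 3. Outside (|z| ≥ r): ∅.
p(0) = 9, so log|p(0)| = log(9) = 2.1972.
Apply Jensen: I(r) = log|p(0)| + Σ_k log(r/|z_k|), summed over zeros inside |z| < r.
  log(r/|z_k|) for z_k = -3: log(6/3) = 0.6931
  log(r/|z_k|) for z_k = 3: log(6/3) = 0.6931
  log(r/|z_k|) for z_k = 1: log(6/1) = 1.7918
Sum over inside zeros: 3.1781.
I(r) = log|p(0)| + (inside sum) = 2.1972 + 3.1781 = 5.3753.
Closed form (all zeros inside, monic): I(r) = n·log(r) = 3·log(6) = 5.3753. ✓

I(r) ≈ 5.3753.


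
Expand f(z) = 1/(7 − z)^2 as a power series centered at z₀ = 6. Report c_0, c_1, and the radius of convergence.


Let w = z − z₀, so z = z₀ + w.
Then 7 − z = 7 − (z₀ + w) = (7 − z₀) − w = 1 − w.
f(z) = 1/(1 − w)^2 = (1/(1)^2) · (1 − w/(1))^{−2}.
By the binomial series (1−u)^{−2} = Σ_{n≥0} C(n+1, 1) u^n for |u|<1, with u = w/(1):
  c_n = C(n+1, 1) / (1)^(n+2).
  c_0 = 1/(1)^2 = 1.
  c_1 = 2/(1)^3 = 2.
The series is valid for |w/d| < 1, i.e. |z − z₀| < |d|.
Radius of convergence: R = |7 − z₀| = |1| = 1 (distance from z₀ to the singularity z = 7).

c_0 = 1, c_1 = 2; R = 1.


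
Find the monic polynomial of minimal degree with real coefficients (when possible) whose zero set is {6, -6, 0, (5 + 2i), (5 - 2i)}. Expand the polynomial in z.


The polynomial is p(z) = ∏_{α ∈ S} (z − α), where S = {6, -6, 0, (5 + 2i), (5 - 2i)}.
Expanding the product yields: p(z) = z^5 -10·z^4 -7·z^3 + 360·z^2 -1044·z.
Note conjugate pairs combine to real quadratics: (z − (5+2i))(z − (5−2i)) = z² − 10z + 29.
The resulting polynomial has degree 5 and real coefficients as required.

p(z) = z^5 -10·z^4 -7·z^3 + 360·z^2 -1044·z.


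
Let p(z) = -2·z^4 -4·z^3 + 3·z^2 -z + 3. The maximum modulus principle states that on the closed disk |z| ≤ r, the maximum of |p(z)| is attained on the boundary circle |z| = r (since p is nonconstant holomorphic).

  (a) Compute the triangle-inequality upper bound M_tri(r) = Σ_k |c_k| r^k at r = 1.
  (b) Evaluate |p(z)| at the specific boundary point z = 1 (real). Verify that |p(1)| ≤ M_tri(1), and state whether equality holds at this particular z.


Coefficients: c_0 = 3, c_1 = -1, c_2 = 3, c_3 = -4, c_4 = -2. Radius r = 1.
Part (a). Triangle bound: M_tri(r) = Σ_k |c_k| r^k
  = |3|·1^0 + |-1|·1^1 + |3|·1^2 + |-4|·1^3 + |-2|·1^4
  = 3 + 1 + 3 + 4 + 2 = 13.
This bounds M(r) := max_{|z|=r} |p(z)| from above; equality holds iff all terms c_k z^k can be made to align in phase at a single z on |z|=r.
Part (b). At z = 1 (real, on the circle |z| = r):
  p(1) = (3)·1^0 + (-1)·1^1 + (3)·1^2 + (-4)·1^3 + (-2)·1^4 = -1.
  |p(1)| = 1.
Check: |p(1)| = 1 ≤ 13 = M_tri(1). ✓ Equality does not hold at z = 1 (the coefficients have mixed signs, so the terms do not all align in phase there).

M_tri(1) = 13; |p(1)| = 1; equality at z=1: no.


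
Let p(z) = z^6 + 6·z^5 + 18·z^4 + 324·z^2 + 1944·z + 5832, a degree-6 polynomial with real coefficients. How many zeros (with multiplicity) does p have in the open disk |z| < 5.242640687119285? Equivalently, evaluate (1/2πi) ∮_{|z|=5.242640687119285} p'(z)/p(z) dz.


The zeros of p are: (3 + 3i), (3 - 3i), (-3 + 3i), (-3 - 3i), (-3 + 3i), (-3 - 3i).
Their magnitudes are: 4.243, 4.243, 4.243, 4.243, 4.243, 4.243.
Zeros with |z| < R = 5.242640687119285: (3 + 3i), (3 - 3i), (-3 + 3i), (-3 - 3i), (-3 + 3i), (-3 - 3i).
Count = 6.
By the argument principle, (1/2πi) ∮_{|z|=R} p'(z)/p(z) dz equals exactly this count.

Number of zeros inside |z| < 5.242640687119285: 6.


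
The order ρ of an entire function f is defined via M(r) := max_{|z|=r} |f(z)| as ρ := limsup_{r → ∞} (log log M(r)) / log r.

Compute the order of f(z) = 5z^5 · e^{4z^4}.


M(r) = max_{|z|=r} |5|·|z|^5·|e^{4z^4}| = 5·r^5 · e^{4r^4} (the factors attain their maxima compatibly on |z|=r). Then log M(r) = log 5 + 5·log r + 4r^4, dominated by the last term, so log log M(r) ~ 4·log r. The polynomial factor 5z^5 contributes only a log r term and does not affect the order. ρ = 4.
Therefore ρ = 4.

Order ρ = 4.


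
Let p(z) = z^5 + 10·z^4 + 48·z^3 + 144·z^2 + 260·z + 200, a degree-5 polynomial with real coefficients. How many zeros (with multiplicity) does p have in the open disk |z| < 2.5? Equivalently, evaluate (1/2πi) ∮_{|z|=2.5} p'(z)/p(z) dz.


The zeros of p are: (-1 + 3i), (-1 - 3i), (-3 + 1i), (-3 - 1i), -2.
Their magnitudes are: 3.162, 3.162, 3.162, 3.162, 2.
Zeros with |z| < R = 2.5: -2.
Count = 1.
By the argument principle, (1/2πi) ∮_{|z|=R} p'(z)/p(z) dz equals exactly this count.

Number of zeros inside |z| < 2.5: 1.


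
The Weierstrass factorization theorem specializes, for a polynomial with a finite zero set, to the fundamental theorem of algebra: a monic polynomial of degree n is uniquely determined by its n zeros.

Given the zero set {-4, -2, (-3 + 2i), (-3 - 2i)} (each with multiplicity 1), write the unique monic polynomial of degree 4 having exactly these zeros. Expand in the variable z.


The polynomial is p(z) = ∏_{α ∈ S} (z − α), where S = {-4, -2, (-3 + 2i), (-3 - 2i)}.
Expanding the product yields: p(z) = z^4 + 12·z^3 + 57·z^2 + 126·z + 104.
Note conjugate pairs combine to real quadratics: (z − (-3+2i))(z − (-3−2i)) = z² + 6z + 13.
The resulting polynomial has degree 4 and real coefficients as required.

p(z) = z^4 + 12·z^3 + 57·z^2 + 126·z + 104.


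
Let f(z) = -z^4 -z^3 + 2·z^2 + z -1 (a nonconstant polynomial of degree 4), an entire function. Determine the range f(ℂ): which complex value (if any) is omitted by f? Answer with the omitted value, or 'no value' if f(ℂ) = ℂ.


Little Picard bounds the complement of f(ℂ) to at most one point.
For every w ∈ ℂ, the equation p(z) − w = 0 is a nonconstant polynomial in z and hence has at least one root by the fundamental theorem of algebra. So p is surjective onto ℂ, omitting no value.

Omitted value: no value.


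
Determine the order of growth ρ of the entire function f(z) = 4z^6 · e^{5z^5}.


M(r) = max_{|z|=r} |4|·|z|^6·|e^{5z^5}| = 4·r^6 · e^{5r^5} (the factors attain their maxima compatibly on |z|=r). Then log M(r) = log 4 + 6·log r + 5r^5, dominated by the last term, so log log M(r) ~ 5·log r. The polynomial factor 4z^6 contributes only a log r term and does not affect the order. ρ = 5.
Therefore ρ = 5.

Order ρ = 5.


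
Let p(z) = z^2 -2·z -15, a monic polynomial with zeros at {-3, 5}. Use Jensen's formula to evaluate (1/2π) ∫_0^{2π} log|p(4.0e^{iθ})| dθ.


Zeros: -3, 5; r = 4.0.
Inside |z| < r: -3. Outside (|z| ≥ r): 5.
p(0) = -15, so log|p(0)| = log(15) = 2.7081.
Apply Jensen: I(r) = log|p(0)| + Σ_k log(r/|z_k|), summed over zeros inside |z| < r.
  log(r/|z_k|) for z_k = -3: log(4.0/3) = 0.2877
  Outside zeros (5) contribute nothing to the Jensen sum.
Sum over inside zeros: 0.2877.
I(r) = log|p(0)| + (inside sum) = 2.7081 + 0.2877 = 2.9957.
Note: since some zeros are outside |z| ≤ r, the simplified n·log(r) form does NOT apply — only the inside zeros contribute.

I(r) ≈ 2.9957.


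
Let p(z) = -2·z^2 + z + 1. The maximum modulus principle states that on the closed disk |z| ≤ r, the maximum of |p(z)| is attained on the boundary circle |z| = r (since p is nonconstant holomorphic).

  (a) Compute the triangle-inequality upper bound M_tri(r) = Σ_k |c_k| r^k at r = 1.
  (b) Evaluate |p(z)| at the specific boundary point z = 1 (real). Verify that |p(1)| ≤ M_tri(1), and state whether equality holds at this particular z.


Coefficients: c_0 = 1, c_1 = 1, c_2 = -2. Radius r = 1.
Part (a). Triangle bound: M_tri(r) = Σ_k |c_k| r^k
  = |1|·1^0 + |1|·1^1 + |-2|·1^2
  = 1 + 1 + 2 = 4.
This bounds M(r) := max_{|z|=r} |p(z)| from above; equality holds iff all terms c_k z^k can be made to align in phase at a single z on |z|=r.
Part (b). At z = 1 (real, on the circle |z| = r):
  p(1) = (1)·1^0 + (1)·1^1 + (-2)·1^2 = 0.
  |p(1)| = 0.
Check: |p(1)| = 0 ≤ 4 = M_tri(1). ✓ Equality does not hold at z = 1 (the coefficients have mixed signs, so the terms do not all align in phase there).

M_tri(1) = 4; |p(1)| = 0; equality at z=1: no.


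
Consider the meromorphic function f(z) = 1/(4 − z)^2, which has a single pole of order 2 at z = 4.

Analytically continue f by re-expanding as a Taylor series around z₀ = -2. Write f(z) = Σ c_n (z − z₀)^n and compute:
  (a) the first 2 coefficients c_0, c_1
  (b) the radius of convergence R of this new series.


Let w = z − z₀, so z = z₀ + w.
Then 4 − z = 4 − (z₀ + w) = (4 − z₀) − w = 6 − w.
f(z) = 1/(6 − w)^2 = (1/(6)^2) · (1 − w/(6))^{−2}.
By the binomial series (1−u)^{−2} = Σ_{n≥0} C(n+1, 1) u^n for |u|<1, with u = w/(6):
  c_n = C(n+1, 1) / (6)^(n+2).
  c_0 = 1/(6)^2 = 1/36.
  c_1 = 2/(6)^3 = 1/108.
The series is valid for |w/d| < 1, i.e. |z − z₀| < |d|.
Radius of convergence: R = |4 − z₀| = |6| = 6 (distance from z₀ to the singularity z = 4).

c_0 = 1/36, c_1 = 1/108; R = 6.


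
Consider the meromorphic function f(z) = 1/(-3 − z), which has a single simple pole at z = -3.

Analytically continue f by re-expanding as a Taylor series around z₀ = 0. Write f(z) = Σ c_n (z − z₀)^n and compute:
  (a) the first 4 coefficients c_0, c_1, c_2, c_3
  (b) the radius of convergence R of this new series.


Let w = z − z₀, so z = z₀ + w.
Then -3 − z = -3 − (z₀ + w) = (-3 − z₀) − w = -3 − w.
f(z) = 1/(-3 − w) = (1/(-3)) · 1/(1 − w/(-3)) = Σ_{n≥0} w^n / (-3)^(n+1).
So c_n = 1/(-3)^(n+1):
  c_0 = 1/(-3)^1 = -1/3.
  c_1 = 1/(-3)^2 = 1/9.
  c_2 = 1/(-3)^3 = -1/27.
  c_3 = 1/(-3)^4 = 1/81.
The series is valid for |w/d| < 1, i.e. |z − z₀| < |d|.
Radius of convergence: R = |-3 − z₀| = |-3| = 3 (distance from z₀ to the singularity z = -3).

c_0 = -1/3, c_1 = 1/9, c_2 = -1/27, c_3 = 1/81; R = 3.


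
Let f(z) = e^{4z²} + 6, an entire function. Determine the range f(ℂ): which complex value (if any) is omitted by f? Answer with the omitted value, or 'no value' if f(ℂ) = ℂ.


Little Picard bounds the complement of f(ℂ) to at most one point.
The exponent g(z) = 4z² is a nonconstant polynomial, hence surjective onto ℂ. So e^{g(z)} takes every value in {e^w : w ∈ ℂ} = ℂ ∖ {0}. Adding 6 shifts the range to ℂ ∖ {6}. f omits exactly 6.

Omitted value: 6.


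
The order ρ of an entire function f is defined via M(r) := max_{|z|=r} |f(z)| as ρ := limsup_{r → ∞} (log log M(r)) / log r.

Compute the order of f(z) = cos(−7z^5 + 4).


Write cos(w) = (e^{iw} ± e^{−iw})/(2 or 2i), so |cos(w)| ≤ e^{|w|}. With w = −7z^5 + 4, |w| ≤ 7r^5 + 4 on |z|=r, giving M(r) ≤ e^{7r^5 + 4} and ρ ≤ 5. For the lower bound, choose z on |z|=r with -7z^5 purely imaginary of modulus 7r^5; then |cos(−7z^5 + 4)| grows like e^{7r^5}/2, so ρ ≥ 5. Hence ρ = 5.
Therefore ρ = 5.

Order ρ = 5.


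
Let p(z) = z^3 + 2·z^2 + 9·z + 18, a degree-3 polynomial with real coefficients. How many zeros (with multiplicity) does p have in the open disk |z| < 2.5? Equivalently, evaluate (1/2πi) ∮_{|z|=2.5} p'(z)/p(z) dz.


The zeros of p are: -2, (0 + 3i), (0 - 3i).
Their magnitudes are: 2, 3, 3.
Zeros with |z| < R = 2.5: -2.
Count = 1.
By the argument principle, (1/2πi) ∮_{|z|=R} p'(z)/p(z) dz equals exactly this count.

Number of zeros inside |z| < 2.5: 1.


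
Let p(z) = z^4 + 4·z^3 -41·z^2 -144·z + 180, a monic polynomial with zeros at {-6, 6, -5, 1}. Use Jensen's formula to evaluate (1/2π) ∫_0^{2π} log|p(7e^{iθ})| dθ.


Zeros: -6, -5, 1, 6; r = 7.
Inside |z| < r: -6, -5, 1, 6. Outside (|z| ≥ r): ∅.
p(0) = 180, so log|p(0)| = log(180) = 5.1930.
Apply Jensen: I(r) = log|p(0)| + Σ_k log(r/|z_k|), summed over zeros inside |z| < r.
  log(r/|z_k|) for z_k = -6: log(7/6) = 0.1542
  log(r/|z_k|) for z_k = 6: log(7/6) = 0.1542
  log(r/|z_k|) for z_k = -5: log(7/5) = 0.3365
  log(r/|z_k|) for z_k = 1: log(7/1) = 1.9459
Sum over inside zeros: 2.5907.
I(r) = log|p(0)| + (inside sum) = 5.1930 + 2.5907 = 7.7836.
Closed form (all zeros inside, monic): I(r) = n·log(r) = 4·log(7) = 7.7836. ✓

I(r) ≈ 7.7836.


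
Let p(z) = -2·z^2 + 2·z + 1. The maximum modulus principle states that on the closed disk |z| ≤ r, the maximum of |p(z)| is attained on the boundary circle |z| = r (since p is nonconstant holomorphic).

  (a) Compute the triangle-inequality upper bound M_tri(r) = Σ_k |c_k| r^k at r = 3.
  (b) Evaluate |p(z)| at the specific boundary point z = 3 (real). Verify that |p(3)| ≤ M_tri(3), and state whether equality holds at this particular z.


Coefficients: c_0 = 1, c_1 = 2, c_2 = -2. Radius r = 3.
Part (a). Triangle bound: M_tri(r) = Σ_k |c_k| r^k
  = |1|·3^0 + |2|·3^1 + |-2|·3^2
  = 1 + 6 + 18 = 25.
This bounds M(r) := max_{|z|=r} |p(z)| from above; equality holds iff all terms c_k z^k can be made to align in phase at a single z on |z|=r.
Part (b). At z = 3 (real, on the circle |z| = r):
  p(3) = (1)·3^0 + (2)·3^1 + (-2)·3^2 = -11.
  |p(3)| = 11.
Check: |p(3)| = 11 ≤ 25 = M_tri(3). ✓ Equality does not hold at z = 3 (the coefficients have mixed signs, so the terms do not all align in phase there).

M_tri(3) = 25; |p(3)| = 11; equality at z=3: no.
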